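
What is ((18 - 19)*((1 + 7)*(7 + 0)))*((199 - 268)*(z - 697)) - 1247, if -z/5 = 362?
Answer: -9688295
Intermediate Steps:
z = -1810 (z = -5*362 = -1810)
((18 - 19)*((1 + 7)*(7 + 0)))*((199 - 268)*(z - 697)) - 1247 = ((18 - 19)*((1 + 7)*(7 + 0)))*((199 - 268)*(-1810 - 697)) - 1247 = (-8*7)*(-69*(-2507)) - 1247 = -1*56*172983 - 1247 = -56*172983 - 1247 = -9687048 - 1247 = -9688295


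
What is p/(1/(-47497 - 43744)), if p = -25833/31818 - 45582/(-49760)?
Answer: -1253636102753/131938640 ≈ -9501.7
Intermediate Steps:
p = 13739833/131938640 (p = -25833*1/31818 - 45582*(-1/49760) = -8611/10606 + 22791/24880 = 13739833/131938640 ≈ 0.10414)
p/(1/(-47497 - 43744)) = 13739833/(131938640*(1/(-47497 - 43744))) = 13739833/(131938640*(1/(-91241))) = 13739833/(131938640*(-1/91241)) = (13739833/131938640)*(-91241) = -1253636102753/131938640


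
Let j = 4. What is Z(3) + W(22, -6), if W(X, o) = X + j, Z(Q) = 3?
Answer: 29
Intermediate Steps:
W(X, o) = 4 + X (W(X, o) = X + 4 = 4 + X)
Z(3) + W(22, -6) = 3 + (4 + 22) = 3 + 26 = 29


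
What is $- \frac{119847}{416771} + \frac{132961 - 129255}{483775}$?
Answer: $- \frac{56434429099}{201623390525} \approx -0.2799$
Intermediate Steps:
$- \frac{119847}{416771} + \frac{132961 - 129255}{483775} = \left(-119847\right) \frac{1}{416771} + \left(132961 - 129255\right) \frac{1}{483775} = - \frac{119847}{416771} + 3706 \cdot \frac{1}{483775} = - \frac{119847}{416771} + \frac{3706}{483775} = - \frac{56434429099}{201623390525}$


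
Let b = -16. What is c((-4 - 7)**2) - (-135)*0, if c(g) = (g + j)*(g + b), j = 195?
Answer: 33180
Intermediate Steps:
c(g) = (-16 + g)*(195 + g) (c(g) = (g + 195)*(g - 16) = (195 + g)*(-16 + g) = (-16 + g)*(195 + g))
c((-4 - 7)**2) - (-135)*0 = (-3120 + ((-4 - 7)**2)**2 + 179*(-4 - 7)**2) - (-135)*0 = (-3120 + ((-11)**2)**2 + 179*(-11)**2) - 1*0 = (-3120 + 121**2 + 179*121) + 0 = (-3120 + 14641 + 21659) + 0 = 33180 + 0 = 33180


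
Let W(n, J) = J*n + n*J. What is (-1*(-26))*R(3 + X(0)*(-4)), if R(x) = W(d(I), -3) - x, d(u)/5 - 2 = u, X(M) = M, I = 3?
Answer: -3978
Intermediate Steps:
d(u) = 10 + 5*u
W(n, J) = 2*J*n (W(n, J) = J*n + J*n = 2*J*n)
R(x) = -150 - x (R(x) = 2*(-3)*(10 + 5*3) - x = 2*(-3)*(10 + 15) - x = 2*(-3)*25 - x = -150 - x)
(-1*(-26))*R(3 + X(0)*(-4)) = (-1*(-26))*(-150 - (3 + 0*(-4))) = 26*(-150 - (3 + 0)) = 26*(-150 - 1*3) = 26*(-150 - 3) = 26*(-153) = -3978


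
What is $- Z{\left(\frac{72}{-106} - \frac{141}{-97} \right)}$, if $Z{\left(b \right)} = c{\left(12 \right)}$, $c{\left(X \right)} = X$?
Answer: $-12$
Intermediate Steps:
$Z{\left(b \right)} = 12$
$- Z{\left(\frac{72}{-106} - \frac{141}{-97} \right)} = \left(-1\right) 12 = -12$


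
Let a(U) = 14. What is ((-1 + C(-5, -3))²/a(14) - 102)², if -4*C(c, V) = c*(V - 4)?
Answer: 454840929/50176 ≈ 9064.9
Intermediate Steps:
C(c, V) = -c*(-4 + V)/4 (C(c, V) = -c*(V - 4)/4 = -c*(-4 + V)/4)
((-1 + C(-5, -3))²/a(14) - 102)² = ((-1 + (¼)*(-5)*(4 - 1*(-3)))²/14 - 102)² = ((-1 + (¼)*(-5)*(4 + 3))²*(1/14) - 102)² = ((-1 + (¼)*(-5)*7)²*(1/14) - 102)² = ((-1 - 35/4)²*(1/14) - 102)² = ((-39/4)²*(1/14) - 102)² = ((1521/16)*(1/14) - 102)² = (1521/224 - 102)² = (-21327/224)² = 454840929/50176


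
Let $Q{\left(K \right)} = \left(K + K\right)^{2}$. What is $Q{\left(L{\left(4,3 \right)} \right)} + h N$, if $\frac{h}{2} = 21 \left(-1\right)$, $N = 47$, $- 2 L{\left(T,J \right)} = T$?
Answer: $-1958$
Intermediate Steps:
$L{\left(T,J \right)} = - \frac{T}{2}$
$Q{\left(K \right)} = 4 K^{2}$ ($Q{\left(K \right)} = \left(2 K\right)^{2} = 4 K^{2}$)
$h = -42$ ($h = 2 \cdot 21 \left(-1\right) = 2 \left(-21\right) = -42$)
$Q{\left(L{\left(4,3 \right)} \right)} + h N = 4 \left(\left(- \frac{1}{2}\right) 4\right)^{2} - 1974 = 4 \left(-2\right)^{2} - 1974 = 4 \cdot 4 - 1974 = 16 - 1974 = -1958$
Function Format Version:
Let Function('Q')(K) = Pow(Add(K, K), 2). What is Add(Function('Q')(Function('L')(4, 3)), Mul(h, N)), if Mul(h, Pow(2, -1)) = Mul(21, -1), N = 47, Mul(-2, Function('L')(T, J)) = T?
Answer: -1958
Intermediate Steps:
Function('L')(T, J) = Mul(Rational(-1, 2), T)
Function('Q')(K) = Mul(4, Pow(K, 2)) (Function('Q')(K) = Pow(Mul(2, K), 2) = Mul(4, Pow(K, 2)))
h = -42 (h = Mul(2, Mul(21, -1)) = Mul(2, -21) = -42)
Add(Function('Q')(Function('L')(4, 3)), Mul(h, N)) = Add(Mul(4, Pow(Mul(Rational(-1, 2), 4), 2)), Mul(-42, 47)) = Add(Mul(4, Pow(-2, 2)), -1974) = Add(Mul(4, 4), -1974) = Add(16, -1974) = -1958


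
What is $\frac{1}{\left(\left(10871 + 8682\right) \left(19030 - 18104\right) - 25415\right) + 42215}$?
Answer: $\frac{1}{18122878} \approx 5.5179 \cdot 10^{-8}$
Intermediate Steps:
$\frac{1}{\left(\left(10871 + 8682\right) \left(19030 - 18104\right) - 25415\right) + 42215} = \frac{1}{\left(19553 \cdot 926 - 25415\right) + 42215} = \frac{1}{\left(18106078 - 25415\right) + 42215} = \frac{1}{18080663 + 42215} = \frac{1}{18122878}$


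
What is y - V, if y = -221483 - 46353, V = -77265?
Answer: -190571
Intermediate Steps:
y = -267836
y - V = -267836 - 1*(-77265) = -267836 + 77265 = -190571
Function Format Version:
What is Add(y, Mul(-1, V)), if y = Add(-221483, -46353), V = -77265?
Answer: -190571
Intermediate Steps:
y = -267836
Add(y, Mul(-1, V)) = Add(-267836, Mul(-1, -77265)) = Add(-267836, 77265) = -190571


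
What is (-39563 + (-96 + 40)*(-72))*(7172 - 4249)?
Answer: -103857113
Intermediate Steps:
(-39563 + (-96 + 40)*(-72))*(7172 - 4249) = (-39563 - 56*(-72))*2923 = (-39563 + 4032)*2923 = -35531*2923 = -103857113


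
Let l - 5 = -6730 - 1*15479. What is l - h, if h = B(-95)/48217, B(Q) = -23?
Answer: -1070610245/48217 ≈ -22204.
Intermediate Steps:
h = -23/48217 ≈ -0.00047701
l = -22204 (l = 5 + (-6730 - 1*15479) = 5 + (-6730 - 15479) = 5 - 22209 = -22204)
l - h = -22204 - 1*(-23/48217) = -22204 + 23/48217 = -1070610245/48217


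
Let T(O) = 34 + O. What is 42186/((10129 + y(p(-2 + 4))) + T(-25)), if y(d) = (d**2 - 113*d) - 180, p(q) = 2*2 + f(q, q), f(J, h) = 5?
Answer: 21093/4511 ≈ 4.6759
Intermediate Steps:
p(q) = 9 (p(q) = 2*2 + 5 = 4 + 5 = 9)
y(d) = -180 + d**2 - 113*d
42186/((10129 + y(p(-2 + 4))) + T(-25)) = 42186/((10129 + (-180 + 9**2 - 113*9)) + (34 - 25)) = 42186/((10129 + (-180 + 81 - 1017)) + 9) = 42186/((10129 - 1116) + 9) = 42186/(9013 + 9) = 42186/9022 = 42186*(1/9022) = 21093/4511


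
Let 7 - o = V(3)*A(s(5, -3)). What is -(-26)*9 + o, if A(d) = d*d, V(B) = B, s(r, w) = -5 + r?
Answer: 241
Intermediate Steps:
A(d) = d²
o = 7 (o = 7 - 3*(-5 + 5)² = 7 - 3*0² = 7 - 3*0 = 7 - 1*0 = 7 + 0 = 7)
-(-26)*9 + o = -(-26)*9 + 7 = -26*(-9) + 7 = 234 + 7 = 241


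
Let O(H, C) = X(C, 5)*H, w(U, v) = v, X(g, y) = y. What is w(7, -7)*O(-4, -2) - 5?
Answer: 135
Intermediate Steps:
O(H, C) = 5*H
w(7, -7)*O(-4, -2) - 5 = -35*(-4) - 5 = -7*(-20) - 5 = 140 - 5 = 135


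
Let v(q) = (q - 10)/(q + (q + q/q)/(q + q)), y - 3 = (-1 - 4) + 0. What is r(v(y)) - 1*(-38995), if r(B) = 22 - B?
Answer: 273071/7 ≈ 39010.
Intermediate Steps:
y = -2 (y = 3 + ((-1 - 4) + 0) = 3 + (-5 + 0) = 3 - 5 = -2)
v(q) = (-10 + q)/(q + (1 + q)/(2*q)) (v(q) = (-10 + q)/(q + (q + 1)/((2*q))) = (-10 + q)/(q + (1 + q)*(1/(2*q))) = (-10 + q)/(q + (1 + q)/(2*q)))
r(v(y)) - 1*(-38995) = (22 - 2*(-2)*(-10 - 2)/(1 - 2 + 2*(-2)**2)) - 1*(-38995) = (22 - 2*(-2)*(-12)/(1 - 2 + 2*4)) + 38995 = (22 - 2*(-2)*(-12)/(1 - 2 + 8)) + 38995 = (22 - 2*(-2)*(-12)/7) + 38995 = (22 - 1*48/7) + 38995 = (22 - 48/7) + 38995 = 106/7 + 38995 = 273071/7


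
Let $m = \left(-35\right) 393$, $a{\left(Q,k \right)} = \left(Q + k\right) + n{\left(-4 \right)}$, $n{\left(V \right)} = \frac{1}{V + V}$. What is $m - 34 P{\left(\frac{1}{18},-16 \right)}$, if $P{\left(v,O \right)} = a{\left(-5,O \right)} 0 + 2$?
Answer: $-13823$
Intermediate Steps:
$n{\left(V \right)} = \frac{1}{2 V}$
$a{\left(Q,k \right)} = - \frac{1}{8} + Q + k$ ($a{\left(Q,k \right)} = \left(Q + k\right) + \frac{1}{2 \left(-4\right)} = \left(Q + k\right) + \frac{1}{2} \left(- \frac{1}{4}\right) = \left(Q + k\right) - \frac{1}{8} = - \frac{1}{8} + Q + k$)
$P{\left(v,O \right)} = 2$ ($P{\left(v,O \right)} = \left(- \frac{1}{8} - 5 + O\right) 0 + 2 = \left(- \frac{41}{8} + O\right) 0 + 2 = 0 + 2 = 2$)
$m = -13755$
$m - 34 P{\left(\frac{1}{18},-16 \right)} = -13755 - 68 = -13823$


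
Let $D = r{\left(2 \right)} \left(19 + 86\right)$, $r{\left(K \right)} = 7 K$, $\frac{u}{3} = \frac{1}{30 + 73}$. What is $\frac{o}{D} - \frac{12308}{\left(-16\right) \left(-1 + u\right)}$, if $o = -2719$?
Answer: $- \frac{46697617}{58800} \approx -794.18$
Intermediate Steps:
$u = \frac{3}{103}$ ($u = \frac{3}{30 + 73} = \frac{3}{103} \approx 0.029126$)
$D = 1470$ ($D = 7 \cdot 2 \left(19 + 86\right) = 14 \cdot 105 = 1470$)
$\frac{o}{D} - \frac{12308}{\left(-16\right) \left(-1 + u\right)} = - \frac{2719}{1470} - \frac{12308}{\left(-16\right) \left(-1 + \frac{3}{103}\right)} = \left(-2719\right) \frac{1}{1470} - \frac{12308}{\left(-16\right) \left(- \frac{100}{103}\right)} = - \frac{2719}{1470} - \frac{12308}{\frac{1600}{103}} = - \frac{2719}{1470} - \frac{316931}{400} = - \frac{46697617}{58800}$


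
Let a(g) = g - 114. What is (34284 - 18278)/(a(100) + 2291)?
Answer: 16006/2277 ≈ 7.0294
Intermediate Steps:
a(g) = -114 + g
(34284 - 18278)/(a(100) + 2291) = (34284 - 18278)/((-114 + 100) + 2291) = 16006/(-14 + 2291) = 16006/2277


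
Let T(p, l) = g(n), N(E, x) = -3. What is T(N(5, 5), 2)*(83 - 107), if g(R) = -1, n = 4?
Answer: 24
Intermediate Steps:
T(p, l) = -1
T(N(5, 5), 2)*(83 - 107) = -(83 - 107) = -1*(-24) = 24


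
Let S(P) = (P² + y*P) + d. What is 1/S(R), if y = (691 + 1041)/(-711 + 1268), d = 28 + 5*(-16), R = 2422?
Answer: 557/3271574728 ≈ 1.7025e-7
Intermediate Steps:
d = -52 (d = 28 - 80 = -52)
y = 1732/557 ≈ 3.1095
S(P) = -52 + P² + 1732*P/557 (S(P) = (P² + 1732*P/557) - 52 = -52 + P² + 1732*P/557)
1/S(R) = 1/(-52 + 2422² + (1732/557)*2422) = 1/(-52 + 5866084 + 4194904/557) = 1/(3271574728/557) = 557/3271574728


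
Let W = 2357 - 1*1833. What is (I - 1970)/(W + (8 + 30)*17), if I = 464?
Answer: -251/195 ≈ -1.2872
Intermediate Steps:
W = 524 (W = 2357 - 1833 = 524)
(I - 1970)/(W + (8 + 30)*17) = (464 - 1970)/(524 + (8 + 30)*17) = -1506/(524 + 38*17) = -1506/(524 + 646) = -1506/1170 = -1506*1/1170 = -251/195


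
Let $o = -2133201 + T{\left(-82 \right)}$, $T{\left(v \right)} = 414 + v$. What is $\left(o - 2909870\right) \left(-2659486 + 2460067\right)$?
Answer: $1005617968641$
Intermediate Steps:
$o = -2132869$ ($o = -2133201 + \left(414 - 82\right) = -2133201 + 332 = -2132869$)
$\left(o - 2909870\right) \left(-2659486 + 2460067\right) = \left(-2132869 - 2909870\right) \left(-2659486 + 2460067\right) = \left(-5042739\right) \left(-199419\right) = 1005617968641$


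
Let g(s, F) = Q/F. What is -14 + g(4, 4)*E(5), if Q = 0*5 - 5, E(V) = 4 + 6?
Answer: -53/2 ≈ -26.500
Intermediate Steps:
E(V) = 10
Q = -5 (Q = 0 - 5 = -5)
g(s, F) = -5/F
-14 + g(4, 4)*E(5) = -14 - 5/4*10 = -14 - 25/2 = -53/2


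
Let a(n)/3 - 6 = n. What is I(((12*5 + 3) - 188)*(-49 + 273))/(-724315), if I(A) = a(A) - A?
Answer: 55982/724315 ≈ 0.077290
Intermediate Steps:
a(n) = 18 + 3*n
I(A) = 18 + 2*A (I(A) = (18 + 3*A) - A = 18 + 2*A)
I(((12*5 + 3) - 188)*(-49 + 273))/(-724315) = (18 + 2*(((12*5 + 3) - 188)*(-49 + 273)))/(-724315) = (18 + 2*(((60 + 3) - 188)*224))*(-1/724315) = (18 + 2*((63 - 188)*224))*(-1/724315) = (18 + 2*(-125*224))*(-1/724315) = (18 + 2*(-28000))*(-1/724315) = (18 - 56000)*(-1/724315) = -55982*(-1/724315) = 55982/724315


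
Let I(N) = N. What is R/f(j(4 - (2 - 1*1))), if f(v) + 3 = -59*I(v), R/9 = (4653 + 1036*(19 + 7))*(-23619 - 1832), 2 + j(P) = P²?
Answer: 7235744751/416 ≈ 1.7394e+7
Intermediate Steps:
j(P) = -2 + P²
R = -7235744751 (R = 9*((4653 + 1036*(19 + 7))*(-23619 - 1832)) = 9*((4653 + 1036*26)*(-25451)) = 9*((4653 + 26936)*(-25451)) = 9*(31589*(-25451)) = 9*(-803971639) = -7235744751)
f(v) = -3 - 59*v
R/f(j(4 - (2 - 1*1))) = -7235744751/(-3 - 59*(-2 + (4 - (2 - 1*1))²)) = -7235744751/(-3 - 59*(-2 + (4 - (2 - 1))²)) = -7235744751/(-3 - 59*(-2 + (4 - 1*1)²)) = -7235744751/(-3 - 59*(-2 + (4 - 1)²)) = -7235744751/(-3 - 59*(-2 + 3²)) = -7235744751/(-3 - 59*(-2 + 9)) = -7235744751/(-3 - 59*7) = -7235744751/(-3 - 413) = -7235744751/(-416) = -7235744751*(-1/416) = 7235744751/416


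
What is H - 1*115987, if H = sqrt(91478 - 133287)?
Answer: -115987 + I*sqrt(41809) ≈ -1.1599e+5 + 204.47*I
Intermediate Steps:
H = I*sqrt(41809) (H = sqrt(-41809) = I*sqrt(41809) ≈ 204.47*I)
H - 1*115987 = I*sqrt(41809) - 1*115987 = I*sqrt(41809) - 115987 = -115987 + I*sqrt(41809)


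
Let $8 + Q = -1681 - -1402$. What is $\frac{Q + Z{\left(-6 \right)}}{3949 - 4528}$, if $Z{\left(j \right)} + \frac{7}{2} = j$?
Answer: $\frac{593}{1158} \approx 0.51209$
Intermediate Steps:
$Z{\left(j \right)} = - \frac{7}{2} + j$
$Q = -287$ ($Q = -8 - 279 = -287$)
$\frac{Q + Z{\left(-6 \right)}}{3949 - 4528} = \frac{-287 - \frac{19}{2}}{3949 - 4528} = \frac{-287 - \frac{19}{2}}{-579} = \left(- \frac{593}{2}\right) \left(- \frac{1}{579}\right) = \frac{593}{1158}$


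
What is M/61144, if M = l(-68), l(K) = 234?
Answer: 117/30572 ≈ 0.0038270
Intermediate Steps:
M = 234
M/61144 = 234/61144 = 234*(1/61144) = 117/30572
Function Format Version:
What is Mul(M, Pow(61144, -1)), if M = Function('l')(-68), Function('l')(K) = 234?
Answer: Rational(117, 30572) ≈ 0.0038270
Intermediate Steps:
M = 234
Mul(M, Pow(61144, -1)) = Mul(234, Pow(61144, -1)) = Mul(234, Rational(1, 61144)) = Rational(117, 30572)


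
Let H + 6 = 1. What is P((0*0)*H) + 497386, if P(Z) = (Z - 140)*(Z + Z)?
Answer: 497386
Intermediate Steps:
H = -5 (H = -6 + 1 = -5)
P(Z) = 2*Z*(-140 + Z) (P(Z) = (-140 + Z)*(2*Z) = 2*Z*(-140 + Z))
P((0*0)*H) + 497386 = 2*((0*0)*(-5))*(-140 + (0*0)*(-5)) + 497386 = 2*(0*(-5))*(-140 + 0*(-5)) + 497386 = 2*0*(-140 + 0) + 497386 = 2*0*(-140) + 497386 = 0 + 497386 = 497386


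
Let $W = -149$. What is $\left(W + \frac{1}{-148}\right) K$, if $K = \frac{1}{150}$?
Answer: $- \frac{7351}{7400} \approx -0.99338$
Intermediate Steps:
$K = \frac{1}{150} \approx 0.0066667$
$\left(W + \frac{1}{-148}\right) K = \left(-149 + \frac{1}{-148}\right) \frac{1}{150} = \left(-149 - \frac{1}{148}\right) \frac{1}{150} = \left(- \frac{22053}{148}\right) \frac{1}{150} = - \frac{7351}{7400}$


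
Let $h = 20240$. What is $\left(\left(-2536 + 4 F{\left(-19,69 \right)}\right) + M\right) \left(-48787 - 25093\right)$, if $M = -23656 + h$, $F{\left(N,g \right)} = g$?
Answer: $419342880$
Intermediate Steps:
$M = -3416$ ($M = -23656 + 20240 = -3416$)
$\left(\left(-2536 + 4 F{\left(-19,69 \right)}\right) + M\right) \left(-48787 - 25093\right) = \left(\left(-2536 + 4 \cdot 69\right) - 3416\right) \left(-48787 - 25093\right) = \left(\left(-2536 + 276\right) - 3416\right) \left(-73880\right) = \left(-2260 - 3416\right) \left(-73880\right) = \left(-5676\right) \left(-73880\right) = 419342880$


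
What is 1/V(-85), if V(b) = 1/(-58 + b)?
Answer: -143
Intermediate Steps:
1/V(-85) = 1/(1/(-58 - 85)) = 1/(1/(-143)) = 1/(-1/143) = -143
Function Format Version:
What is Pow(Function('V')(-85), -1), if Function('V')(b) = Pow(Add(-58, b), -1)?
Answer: -143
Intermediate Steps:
Pow(Function('V')(-85), -1) = Pow(Pow(Add(-58, -85), -1), -1) = Pow(Pow(-143, -1), -1) = Pow(Rational(-1, 143), -1) = -143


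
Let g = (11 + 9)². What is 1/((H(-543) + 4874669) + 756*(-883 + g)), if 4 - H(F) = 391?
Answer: 1/4509134 ≈ 2.2177e-7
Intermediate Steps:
g = 400 (g = 20² = 400)
H(F) = -387 (H(F) = 4 - 1*391 = 4 - 391 = -387)
1/((H(-543) + 4874669) + 756*(-883 + g)) = 1/((-387 + 4874669) + 756*(-883 + 400)) = 1/(4874282 + 756*(-483)) = 1/(4874282 - 365148) = 1/4509134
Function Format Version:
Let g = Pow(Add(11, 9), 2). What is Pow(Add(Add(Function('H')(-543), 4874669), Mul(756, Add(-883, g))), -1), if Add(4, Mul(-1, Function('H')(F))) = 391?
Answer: Rational(1, 4509134) ≈ 2.2177e-7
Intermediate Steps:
g = 400 (g = Pow(20, 2) = 400)
Function('H')(F) = -387 (Function('H')(F) = Add(4, Mul(-1, 391)) = Add(4, -391) = -387)
Pow(Add(Add(Function('H')(-543), 4874669), Mul(756, Add(-883, g))), -1) = Pow(Add(Add(-387, 4874669), Mul(756, Add(-883, 400))), -1) = Pow(Add(4874282, Mul(756, -483)), -1) = Pow(Add(4874282, -365148), -1) = Pow(4509134, -1) = Rational(1, 4509134)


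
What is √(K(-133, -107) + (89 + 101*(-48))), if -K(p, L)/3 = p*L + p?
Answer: I*√47053 ≈ 216.92*I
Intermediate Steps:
K(p, L) = -3*p - 3*L*p (K(p, L) = -3*(p*L + p) = -3*(L*p + p) = -3*(p + L*p) = -3*p - 3*L*p)
√(K(-133, -107) + (89 + 101*(-48))) = √(-3*(-133)*(1 - 107) + (89 + 101*(-48))) = √(-3*(-133)*(-106) + (89 - 4848)) = √(-42294 - 4759) = √(-47053) = I*√47053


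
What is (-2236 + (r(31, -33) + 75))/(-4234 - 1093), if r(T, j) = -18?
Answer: 2179/5327 ≈ 0.40905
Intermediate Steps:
(-2236 + (r(31, -33) + 75))/(-4234 - 1093) = (-2236 + (-18 + 75))/(-4234 - 1093) = (-2236 + 57)/(-5327) = -2179*(-1/5327) = 2179/5327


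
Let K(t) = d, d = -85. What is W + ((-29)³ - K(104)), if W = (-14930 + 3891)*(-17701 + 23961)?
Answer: -69128444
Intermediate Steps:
K(t) = -85
W = -69104140 (W = -11039*6260 = -69104140)
W + ((-29)³ - K(104)) = -69104140 + ((-29)³ - 1*(-85)) = -69104140 + (-24389 + 85) = -69104140 - 24304 = -69128444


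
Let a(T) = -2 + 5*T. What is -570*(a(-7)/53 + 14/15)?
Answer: -7106/53 ≈ -134.08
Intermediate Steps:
-570*(a(-7)/53 + 14/15) = -570*((-2 + 5*(-7))/53 + 14/15) = -570*((-2 - 35)*(1/53) + 14*(1/15)) = -570*(-37*1/53 + 14/15) = -570*(-37/53 + 14/15) = -570*187/795 = -7106/53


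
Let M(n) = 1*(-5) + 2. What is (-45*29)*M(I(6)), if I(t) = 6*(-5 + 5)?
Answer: 3915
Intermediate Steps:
I(t) = 0 (I(t) = 6*0 = 0)
M(n) = -3 (M(n) = -5 + 2 = -3)
(-45*29)*M(I(6)) = -45*29*(-3) = -1305*(-3) = 3915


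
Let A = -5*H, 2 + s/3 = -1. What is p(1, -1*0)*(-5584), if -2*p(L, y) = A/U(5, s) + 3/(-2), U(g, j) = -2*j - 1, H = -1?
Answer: -57236/17 ≈ -3366.8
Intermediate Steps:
s = -9 (s = -6 + 3*(-1) = -6 - 3 = -9)
U(g, j) = -1 - 2*j
A = 5 (A = -5*(-1) = 5)
p(L, y) = 41/68 (p(L, y) = -(5/(-1 - 2*(-9)) + 3/(-2))/2 = -(5/(-1 + 18) + 3*(-½))/2 = -(5/17 - 3/2)/2 = -½*(-41/34) = 41/68)
p(1, -1*0)*(-5584) = (41/68)*(-5584) = -57236/17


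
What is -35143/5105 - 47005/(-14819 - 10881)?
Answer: -26528583/5247940 ≈ -5.0550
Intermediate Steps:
-35143/5105 - 47005/(-14819 - 10881) = -35143*1/5105 - 47005/(-25700) = -35143/5105 - 47005*(-1/25700) = -35143/5105 + 9401/5140 = -26528583/5247940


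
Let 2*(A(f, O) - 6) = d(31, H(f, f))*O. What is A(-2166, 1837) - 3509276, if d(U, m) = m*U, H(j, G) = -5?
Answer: -7303275/2 ≈ -3.6516e+6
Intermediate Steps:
d(U, m) = U*m
A(f, O) = 6 - 155*O/2 (A(f, O) = 6 + ((31*(-5))*O)/2 = 6 + (-155*O)/2 = 6 - 155*O/2)
A(-2166, 1837) - 3509276 = (6 - 155/2*1837) - 3509276 = (6 - 284735/2) - 3509276 = -284723/2 - 3509276 = -7303275/2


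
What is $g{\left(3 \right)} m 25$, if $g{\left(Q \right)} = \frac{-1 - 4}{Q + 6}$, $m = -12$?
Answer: $\frac{500}{3} \approx 166.67$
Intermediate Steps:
$g{\left(Q \right)} = - \frac{5}{6 + Q}$
$g{\left(3 \right)} m 25 = - \frac{5}{6 + 3} \left(-12\right) 25 = - \frac{5}{9} \left(-12\right) 25 = \left(-5\right) \frac{1}{9} \left(-12\right) 25 = \left(- \frac{5}{9}\right) \left(-12\right) 25 = \frac{20}{3} \cdot 25 = \frac{500}{3}$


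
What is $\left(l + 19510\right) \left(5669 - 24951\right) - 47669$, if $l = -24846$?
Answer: $102841083$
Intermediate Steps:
$\left(l + 19510\right) \left(5669 - 24951\right) - 47669 = \left(-24846 + 19510\right) \left(5669 - 24951\right) - 47669 = \left(-5336\right) \left(-19282\right) - 47669 = 102888752 - 47669 = 102841083$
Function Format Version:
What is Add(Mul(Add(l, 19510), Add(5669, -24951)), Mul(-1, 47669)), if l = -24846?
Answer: 102841083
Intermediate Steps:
Add(Mul(Add(l, 19510), Add(5669, -24951)), Mul(-1, 47669)) = Add(Mul(Add(-24846, 19510), Add(5669, -24951)), Mul(-1, 47669)) = Add(Mul(-5336, -19282), -47669) = Add(102888752, -47669) = 102841083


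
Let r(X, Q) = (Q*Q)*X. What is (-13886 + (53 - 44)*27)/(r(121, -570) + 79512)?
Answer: -13643/39392412 ≈ -0.00034634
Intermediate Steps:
r(X, Q) = X*Q**2 (r(X, Q) = Q**2*X = X*Q**2)
(-13886 + (53 - 44)*27)/(r(121, -570) + 79512) = (-13886 + (53 - 44)*27)/(121*(-570)**2 + 79512) = (-13886 + 9*27)/(121*324900 + 79512) = (-13886 + 243)/(39312900 + 79512) = -13643/39392412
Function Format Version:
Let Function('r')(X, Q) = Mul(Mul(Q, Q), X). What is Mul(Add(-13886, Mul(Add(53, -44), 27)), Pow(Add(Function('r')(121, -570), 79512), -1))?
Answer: Rational(-13643, 39392412) ≈ -0.00034634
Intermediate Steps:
Function('r')(X, Q) = Mul(X, Pow(Q, 2)) (Function('r')(X, Q) = Mul(Pow(Q, 2), X) = Mul(X, Pow(Q, 2)))
Mul(Add(-13886, Mul(Add(53, -44), 27)), Pow(Add(Function('r')(121, -570), 79512), -1)) = Mul(Add(-13886, Mul(Add(53, -44), 27)), Pow(Add(Mul(121, Pow(-570, 2)), 79512), -1)) = Mul(Add(-13886, Mul(9, 27)), Pow(Add(Mul(121, 324900), 79512), -1)) = Mul(Add(-13886, 243), Pow(Add(39312900, 79512), -1)) = Mul(-13643, Pow(39392412, -1)) = Mul(-13643, Rational(1, 39392412)) = Rational(-13643, 39392412)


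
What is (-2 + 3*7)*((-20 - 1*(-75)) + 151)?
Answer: 3914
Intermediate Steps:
(-2 + 3*7)*((-20 - 1*(-75)) + 151) = (-2 + 21)*((-20 + 75) + 151) = 19*(55 + 151) = 19*206 = 3914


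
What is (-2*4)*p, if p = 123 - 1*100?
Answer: -184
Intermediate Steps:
p = 23 (p = 123 - 100 = 23)
(-2*4)*p = -2*4*23 = -8*23 = -184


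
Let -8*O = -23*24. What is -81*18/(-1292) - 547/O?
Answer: -303061/44574 ≈ -6.7991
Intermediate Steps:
O = 69 (O = -(-23)*24/8 = -⅛*(-552) = 69)
-81*18/(-1292) - 547/O = -81*18/(-1292) - 547/69 = -1458*(-1/1292) - 547*1/69 = 729/646 - 547/69 = -303061/44574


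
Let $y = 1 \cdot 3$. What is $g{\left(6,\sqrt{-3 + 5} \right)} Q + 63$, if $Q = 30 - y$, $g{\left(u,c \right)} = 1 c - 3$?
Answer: $-18 + 27 \sqrt{2} \approx 20.184$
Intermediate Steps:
$y = 3$
$g{\left(u,c \right)} = -3 + c$ ($g{\left(u,c \right)} = c - 3 = -3 + c$)
$Q = 27$ ($Q = 30 - 3 = 27$)
$g{\left(6,\sqrt{-3 + 5} \right)} Q + 63 = \left(-3 + \sqrt{-3 + 5}\right) 27 + 63 = \left(-3 + \sqrt{2}\right) 27 + 63 = \left(-81 + 27 \sqrt{2}\right) + 63 = -18 + 27 \sqrt{2}$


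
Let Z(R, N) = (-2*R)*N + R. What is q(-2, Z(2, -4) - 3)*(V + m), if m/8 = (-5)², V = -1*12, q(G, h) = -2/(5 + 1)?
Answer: -188/3 ≈ -62.667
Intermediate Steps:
Z(R, N) = R - 2*N*R (Z(R, N) = -2*N*R + R = R - 2*N*R)
q(G, h) = -⅓ (q(G, h) = -2/6 = -2*⅙ = -⅓)
V = -12
m = 200 (m = 8*(-5)² = 8*25 = 200)
q(-2, Z(2, -4) - 3)*(V + m) = -(-12 + 200)/3 = -⅓*188 = -188/3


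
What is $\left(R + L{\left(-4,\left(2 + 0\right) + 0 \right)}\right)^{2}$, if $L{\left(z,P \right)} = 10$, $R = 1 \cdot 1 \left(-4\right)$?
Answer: $36$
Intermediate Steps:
$R = -4$ ($R = 1 \left(-4\right) = -4$)
$\left(R + L{\left(-4,\left(2 + 0\right) + 0 \right)}\right)^{2} = \left(-4 + 10\right)^{2} = 6^{2} = 36$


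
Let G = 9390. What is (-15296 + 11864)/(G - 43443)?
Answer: 1144/11351 ≈ 0.10078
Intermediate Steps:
(-15296 + 11864)/(G - 43443) = (-15296 + 11864)/(9390 - 43443) = -3432/(-34053) = -3432*(-1/34053) = 1144/11351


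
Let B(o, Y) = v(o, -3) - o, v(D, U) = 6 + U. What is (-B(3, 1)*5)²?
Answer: 0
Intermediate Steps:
B(o, Y) = 3 - o (B(o, Y) = (6 - 3) - o = 3 - o)
(-B(3, 1)*5)² = (-(3 - 1*3)*5)² = (-(3 - 3)*5)² = (-0*5)² = (-1*0)² = 0² = 0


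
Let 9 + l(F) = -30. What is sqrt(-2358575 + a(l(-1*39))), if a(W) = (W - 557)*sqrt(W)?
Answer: sqrt(-2358575 - 596*I*sqrt(39)) ≈ 1.21 - 1535.8*I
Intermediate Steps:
l(F) = -39 (l(F) = -9 - 30 = -39)
a(W) = sqrt(W)*(-557 + W) (a(W) = (-557 + W)*sqrt(W) = sqrt(W)*(-557 + W))
sqrt(-2358575 + a(l(-1*39))) = sqrt(-2358575 + sqrt(-39)*(-557 - 39)) = sqrt(-2358575 + (I*sqrt(39))*(-596)) = sqrt(-2358575 - 596*I*sqrt(39))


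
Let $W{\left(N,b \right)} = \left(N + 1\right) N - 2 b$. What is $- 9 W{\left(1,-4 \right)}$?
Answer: $-90$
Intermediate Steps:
$W{\left(N,b \right)} = - 2 b + N \left(1 + N\right)$ ($W{\left(N,b \right)} = \left(1 + N\right) N - 2 b = N \left(1 + N\right) - 2 b = - 2 b + N \left(1 + N\right)$)
$- 9 W{\left(1,-4 \right)} = - 9 \left(1 + 1^{2} - -8\right) = - 9 \left(1 + 1 + 8\right) = \left(-9\right) 10 = -90$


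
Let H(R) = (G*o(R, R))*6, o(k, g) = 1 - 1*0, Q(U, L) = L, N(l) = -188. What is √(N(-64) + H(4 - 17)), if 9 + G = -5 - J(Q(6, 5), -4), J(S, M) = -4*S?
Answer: 2*I*√38 ≈ 12.329*I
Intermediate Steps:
o(k, g) = 1 (o(k, g) = 1 + 0 = 1)
G = 6 (G = -9 + (-5 - (-4)*5) = -9 + (-5 - 1*(-20)) = -9 + (-5 + 20) = -9 + 15 = 6)
H(R) = 36 (H(R) = (6*1)*6 = 6*6 = 36)
√(N(-64) + H(4 - 17)) = √(-188 + 36) = √(-152) = 2*I*√38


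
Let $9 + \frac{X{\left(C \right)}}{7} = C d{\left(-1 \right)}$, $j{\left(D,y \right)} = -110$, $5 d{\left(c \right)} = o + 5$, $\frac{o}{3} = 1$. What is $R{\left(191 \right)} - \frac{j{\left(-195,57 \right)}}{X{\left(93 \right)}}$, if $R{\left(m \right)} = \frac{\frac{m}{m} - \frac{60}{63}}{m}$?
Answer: $\frac{105283}{934563} \approx 0.11265$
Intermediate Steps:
$o = 3$ ($o = 3 \cdot 1 = 3$)
$d{\left(c \right)} = \frac{8}{5}$ ($d{\left(c \right)} = \frac{3 + 5}{5} = \frac{1}{5} \cdot 8 = \frac{8}{5}$)
$X{\left(C \right)} = -63 + \frac{56 C}{5}$ ($X{\left(C \right)} = -63 + 7 C \frac{8}{5} = -63 + 7 \frac{8 C}{5} = -63 + \frac{56 C}{5}$)
$R{\left(m \right)} = \frac{1}{21 m}$ ($R{\left(m \right)} = \frac{1 - \frac{20}{21}}{m} = \frac{1}{21 m}$)
$R{\left(191 \right)} - \frac{j{\left(-195,57 \right)}}{X{\left(93 \right)}} = \frac{1}{21 \cdot 191} - - \frac{110}{-63 + \frac{56}{5} \cdot 93} = \frac{1}{21} \cdot \frac{1}{191} - - \frac{110}{-63 + \frac{5208}{5}} = \frac{1}{4011} - - \frac{110}{\frac{4893}{5}} = \frac{1}{4011} - \left(-110\right) \frac{5}{4893} = \frac{1}{4011} - - \frac{550}{4893} = \frac{1}{4011} + \frac{550}{4893} = \frac{105283}{934563}$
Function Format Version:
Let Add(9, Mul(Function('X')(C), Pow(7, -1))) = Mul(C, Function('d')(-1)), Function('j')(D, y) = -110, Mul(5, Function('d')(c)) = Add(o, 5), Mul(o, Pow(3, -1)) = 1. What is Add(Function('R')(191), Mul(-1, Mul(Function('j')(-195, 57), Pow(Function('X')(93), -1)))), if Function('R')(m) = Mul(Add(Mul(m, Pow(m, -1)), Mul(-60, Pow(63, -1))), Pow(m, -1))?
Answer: Rational(105283, 934563) ≈ 0.11265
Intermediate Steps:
o = 3 (o = Mul(3, 1) = 3)
Function('d')(c) = Rational(8, 5) (Function('d')(c) = Mul(Rational(1, 5), Add(3, 5)) = Mul(Rational(1, 5), 8) = Rational(8, 5))
Function('X')(C) = Add(-63, Mul(Rational(56, 5), C)) (Function('X')(C) = Add(-63, Mul(7, Mul(C, Rational(8, 5)))) = Add(-63, Mul(7, Mul(Rational(8, 5), C))) = Add(-63, Mul(Rational(56, 5), C)))
Function('R')(m) = Mul(Rational(1, 21), Pow(m, -1)) (Function('R')(m) = Mul(Add(1, Mul(-60, Rational(1, 63))), Pow(m, -1)) = Mul(Add(1, Rational(-20, 21)), Pow(m, -1)) = Mul(Rational(1, 21), Pow(m, -1)))
Add(Function('R')(191), Mul(-1, Mul(Function('j')(-195, 57), Pow(Function('X')(93), -1)))) = Add(Mul(Rational(1, 21), Pow(191, -1)), Mul(-1, Mul(-110, Pow(Add(-63, Mul(Rational(56, 5), 93)), -1)))) = Add(Mul(Rational(1, 21), Rational(1, 191)), Mul(-1, Mul(-110, Pow(Add(-63, Rational(5208, 5)), -1)))) = Add(Rational(1, 4011), Mul(-1, Mul(-110, Pow(Rational(4893, 5), -1)))) = Add(Rational(1, 4011), Mul(-1, Mul(-110, Rational(5, 4893)))) = Add(Rational(1, 4011), Mul(-1, Rational(-550, 4893))) = Add(Rational(1, 4011), Rational(550, 4893)) = Rational(105283, 934563)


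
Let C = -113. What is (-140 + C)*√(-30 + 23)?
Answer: -253*I*√7 ≈ -669.38*I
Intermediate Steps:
(-140 + C)*√(-30 + 23) = (-140 - 113)*√(-30 + 23) = -253*I*√7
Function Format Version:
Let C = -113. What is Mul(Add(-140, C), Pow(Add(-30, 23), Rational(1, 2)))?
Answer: Mul(-253, I, Pow(7, Rational(1, 2))) ≈ Mul(-669.38, I)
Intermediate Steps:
Mul(Add(-140, C), Pow(Add(-30, 23), Rational(1, 2))) = Mul(Add(-140, -113), Pow(Add(-30, 23), Rational(1, 2))) = Mul(-253, Pow(-7, Rational(1, 2))) = Mul(-253, Mul(I, Pow(7, Rational(1, 2)))) = Mul(-253, I, Pow(7, Rational(1, 2)))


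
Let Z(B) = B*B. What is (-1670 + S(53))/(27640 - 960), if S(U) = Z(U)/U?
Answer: -1617/26680 ≈ -0.060607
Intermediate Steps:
Z(B) = B²
S(U) = U (S(U) = U²/U = U)
(-1670 + S(53))/(27640 - 960) = (-1670 + 53)/(27640 - 960) = -1617/26680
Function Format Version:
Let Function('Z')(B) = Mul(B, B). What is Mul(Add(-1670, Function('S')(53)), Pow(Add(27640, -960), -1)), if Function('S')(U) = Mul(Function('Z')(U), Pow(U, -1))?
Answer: Rational(-1617, 26680) ≈ -0.060607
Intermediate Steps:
Function('Z')(B) = Pow(B, 2)
Function('S')(U) = U (Function('S')(U) = Mul(Pow(U, 2), Pow(U, -1)) = U)
Mul(Add(-1670, Function('S')(53)), Pow(Add(27640, -960), -1)) = Mul(Add(-1670, 53), Pow(Add(27640, -960), -1)) = Mul(-1617, Pow(26680, -1)) = Mul(-1617, Rational(1, 26680)) = Rational(-1617, 26680)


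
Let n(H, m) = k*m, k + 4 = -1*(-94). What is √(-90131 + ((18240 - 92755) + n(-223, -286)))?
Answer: 3*I*√21154 ≈ 436.33*I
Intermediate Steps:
k = 90 (k = -4 - 1*(-94) = -4 + 94 = 90)
n(H, m) = 90*m
√(-90131 + ((18240 - 92755) + n(-223, -286))) = √(-90131 + ((18240 - 92755) + 90*(-286))) = √(-90131 + (-74515 - 25740)) = √(-90131 - 100255) = √(-190386) = 3*I*√21154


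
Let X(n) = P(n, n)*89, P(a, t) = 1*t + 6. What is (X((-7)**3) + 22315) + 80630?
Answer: 72952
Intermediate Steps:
P(a, t) = 6 + t (P(a, t) = t + 6 = 6 + t)
X(n) = 534 + 89*n (X(n) = (6 + n)*89 = 534 + 89*n)
(X((-7)**3) + 22315) + 80630 = ((534 + 89*(-7)**3) + 22315) + 80630 = ((534 + 89*(-343)) + 22315) + 80630 = ((534 - 30527) + 22315) + 80630 = (-29993 + 22315) + 80630 = -7678 + 80630 = 72952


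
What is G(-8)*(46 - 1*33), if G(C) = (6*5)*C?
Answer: -3120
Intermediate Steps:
G(C) = 30*C
G(-8)*(46 - 1*33) = (30*(-8))*(46 - 1*33) = -240*(46 - 33) = -240*13 = -3120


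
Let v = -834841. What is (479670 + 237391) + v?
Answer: -117780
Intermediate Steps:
(479670 + 237391) + v = (479670 + 237391) - 834841 = 717061 - 834841 = -117780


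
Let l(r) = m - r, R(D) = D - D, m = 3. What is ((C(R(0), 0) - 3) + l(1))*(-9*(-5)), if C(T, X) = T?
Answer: -45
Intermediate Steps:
R(D) = 0
l(r) = 3 - r
((C(R(0), 0) - 3) + l(1))*(-9*(-5)) = ((0 - 3) + (3 - 1*1))*(-9*(-5)) = (-3 + (3 - 1))*45 = (-3 + 2)*45 = -1*45 = -45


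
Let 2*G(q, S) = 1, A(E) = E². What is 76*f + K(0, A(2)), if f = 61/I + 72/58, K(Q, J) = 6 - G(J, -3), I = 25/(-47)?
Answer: -12492961/1450 ≈ -8615.8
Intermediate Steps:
G(q, S) = ½ (G(q, S) = (½)*1 = ½)
I = -25/47 (I = 25*(-1/47) = -25/47 ≈ -0.53191)
K(Q, J) = 11/2 (K(Q, J) = 6 - 1*½ = 6 - ½ = 11/2)
f = -82243/725 (f = 61/(-25/47) + 72/58 = 61*(-47/25) + 72*(1/58) = -2867/25 + 36/29 = -82243/725 ≈ -113.44)
76*f + K(0, A(2)) = 76*(-82243/725) + 11/2 = -6250468/725 + 11/2 = -12492961/1450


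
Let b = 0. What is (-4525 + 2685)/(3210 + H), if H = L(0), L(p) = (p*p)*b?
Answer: -184/321 ≈ -0.57321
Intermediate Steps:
L(p) = 0 (L(p) = (p*p)*0 = p²*0 = 0)
H = 0
(-4525 + 2685)/(3210 + H) = (-4525 + 2685)/(3210 + 0) = -1840/3210 = -1840*1/3210 = -184/321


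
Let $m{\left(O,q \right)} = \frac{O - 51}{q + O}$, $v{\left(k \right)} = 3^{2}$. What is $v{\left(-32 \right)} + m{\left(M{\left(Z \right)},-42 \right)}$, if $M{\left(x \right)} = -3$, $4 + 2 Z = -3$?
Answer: $\frac{51}{5} \approx 10.2$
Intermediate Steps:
$v{\left(k \right)} = 9$
$Z = - \frac{7}{2}$ ($Z = -2 + \frac{1}{2} \left(-3\right) = -2 - \frac{3}{2} = - \frac{7}{2} \approx -3.5$)
$m{\left(O,q \right)} = \frac{-51 + O}{O + q}$
$v{\left(-32 \right)} + m{\left(M{\left(Z \right)},-42 \right)} = 9 + \frac{-51 - 3}{-3 - 42} = 9 + \frac{1}{-45} \left(-54\right) = 9 - - \frac{6}{5} = 9 + \frac{6}{5} = \frac{51}{5}$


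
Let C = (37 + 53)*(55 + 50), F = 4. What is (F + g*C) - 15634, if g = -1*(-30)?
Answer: 267870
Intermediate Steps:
g = 30
C = 9450 (C = 90*105 = 9450)
(F + g*C) - 15634 = (4 + 30*9450) - 15634 = (4 + 283500) - 15634 = 283504 - 15634 = 267870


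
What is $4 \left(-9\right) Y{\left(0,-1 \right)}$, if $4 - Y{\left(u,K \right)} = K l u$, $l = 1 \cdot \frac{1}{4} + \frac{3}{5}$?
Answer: $-144$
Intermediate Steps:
$l = \frac{17}{20}$ ($l = 1 \cdot \frac{1}{4} + 3 \cdot \frac{1}{5} = \frac{1}{4} + \frac{3}{5} = \frac{17}{20} \approx 0.85$)
$Y{\left(u,K \right)} = 4 - \frac{17 K u}{20}$ ($Y{\left(u,K \right)} = 4 - K \frac{17}{20} u = 4 - \frac{17 K}{20} u = 4 - \frac{17 K u}{20}$)
$4 \left(-9\right) Y{\left(0,-1 \right)} = 4 \left(-9\right) \left(4 - \left(- \frac{17}{20}\right) 0\right) = - 36 \left(4 + 0\right) = \left(-36\right) 4 = -144$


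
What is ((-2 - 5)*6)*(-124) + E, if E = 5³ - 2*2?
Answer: 5329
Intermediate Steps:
E = 121 (E = 125 - 4 = 121)
((-2 - 5)*6)*(-124) + E = ((-2 - 5)*6)*(-124) + 121 = -7*6*(-124) + 121 = -42*(-124) + 121 = 5208 + 121 = 5329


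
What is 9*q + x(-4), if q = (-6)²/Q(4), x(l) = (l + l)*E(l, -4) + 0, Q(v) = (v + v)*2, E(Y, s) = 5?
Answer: -79/4 ≈ -19.750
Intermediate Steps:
Q(v) = 4*v (Q(v) = (2*v)*2 = 4*v)
x(l) = 10*l (x(l) = (l + l)*5 + 0 = (2*l)*5 + 0 = 10*l + 0 = 10*l)
q = 9/4 (q = (-6)²/((4*4)) = 36/16 = 36*(1/16) = 9/4 ≈ 2.2500)
9*q + x(-4) = 9*(9/4) + 10*(-4) = 81/4 - 40 = -79/4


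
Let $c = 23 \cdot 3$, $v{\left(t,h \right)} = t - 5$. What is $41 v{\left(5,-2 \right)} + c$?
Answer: $69$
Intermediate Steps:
$v{\left(t,h \right)} = -5 + t$ ($v{\left(t,h \right)} = t - 5 = -5 + t$)
$c = 69$
$41 v{\left(5,-2 \right)} + c = 41 \left(-5 + 5\right) + 69 = 41 \cdot 0 + 69 = 0 + 69 = 69$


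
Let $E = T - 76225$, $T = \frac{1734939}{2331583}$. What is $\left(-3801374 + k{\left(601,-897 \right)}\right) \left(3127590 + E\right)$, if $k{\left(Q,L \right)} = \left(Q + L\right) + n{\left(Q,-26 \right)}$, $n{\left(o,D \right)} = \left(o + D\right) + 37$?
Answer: $- \frac{27042674638009686572}{2331583} \approx -1.1598 \cdot 10^{13}$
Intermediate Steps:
$T = \frac{1734939}{2331583}$ ($T = 1734939 \cdot \frac{1}{2331583} = \frac{1734939}{2331583} \approx 0.7441$)
$E = - \frac{177723179236}{2331583}$ ($E = \frac{1734939}{2331583} - 76225 = - \frac{177723179236}{2331583} \approx -76224.0$)
$n{\left(o,D \right)} = 37 + D + o$ ($n{\left(o,D \right)} = \left(D + o\right) + 37 = 37 + D + o$)
$k{\left(Q,L \right)} = 11 + L + 2 Q$ ($k{\left(Q,L \right)} = \left(Q + L\right) + \left(37 - 26 + Q\right) = \left(L + Q\right) + \left(11 + Q\right) = 11 + L + 2 Q$)
$\left(-3801374 + k{\left(601,-897 \right)}\right) \left(3127590 + E\right) = \left(-3801374 + \left(11 - 897 + 2 \cdot 601\right)\right) \left(3127590 - \frac{177723179236}{2331583}\right) = \left(-3801374 + \left(11 - 897 + 1202\right)\right) \frac{7114512495734}{2331583} = \left(-3801374 + 316\right) \frac{7114512495734}{2331583} = \left(-3801058\right) \frac{7114512495734}{2331583} = - \frac{27042674638009686572}{2331583}$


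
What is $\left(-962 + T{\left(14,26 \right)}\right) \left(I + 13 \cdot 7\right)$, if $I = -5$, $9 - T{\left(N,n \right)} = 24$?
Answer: $-84022$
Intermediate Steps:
$T{\left(N,n \right)} = -15$ ($T{\left(N,n \right)} = 9 - 24 = -15$)
$\left(-962 + T{\left(14,26 \right)}\right) \left(I + 13 \cdot 7\right) = \left(-962 - 15\right) \left(-5 + 13 \cdot 7\right) = - 977 \left(-5 + 91\right) = \left(-977\right) 86 = -84022$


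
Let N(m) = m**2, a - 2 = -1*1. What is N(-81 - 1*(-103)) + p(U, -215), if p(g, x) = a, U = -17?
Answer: 485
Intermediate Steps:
a = 1 (a = 2 - 1*1 = 2 - 1 = 1)
p(g, x) = 1
N(-81 - 1*(-103)) + p(U, -215) = (-81 - 1*(-103))**2 + 1 = (-81 + 103)**2 + 1 = 22**2 + 1 = 484 + 1 = 485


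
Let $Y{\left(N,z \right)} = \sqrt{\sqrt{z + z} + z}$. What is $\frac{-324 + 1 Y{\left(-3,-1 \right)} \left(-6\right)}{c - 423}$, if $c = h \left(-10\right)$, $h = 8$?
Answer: $\frac{324}{503} + \frac{6 \sqrt{-1 + i \sqrt{2}}}{503} \approx 0.65135 + 0.013942 i$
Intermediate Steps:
$Y{\left(N,z \right)} = \sqrt{z + \sqrt{2} \sqrt{z}}$ ($Y{\left(N,z \right)} = \sqrt{\sqrt{2 z} + z} = \sqrt{\sqrt{2} \sqrt{z} + z} = \sqrt{z + \sqrt{2} \sqrt{z}}$)
$c = -80$ ($c = 8 \left(-10\right) = -80$)
$\frac{-324 + 1 Y{\left(-3,-1 \right)} \left(-6\right)}{c - 423} = \frac{-324 + 1 \sqrt{-1 + \sqrt{2} \sqrt{-1}} \left(-6\right)}{-80 - 423} = \frac{-324 + 1 \sqrt{-1 + \sqrt{2} i} \left(-6\right)}{-503} = \left(-324 + 1 \sqrt{-1 + i \sqrt{2}} \left(-6\right)\right) \left(- \frac{1}{503}\right) = \left(-324 + \sqrt{-1 + i \sqrt{2}} \left(-6\right)\right) \left(- \frac{1}{503}\right) = \left(-324 - 6 \sqrt{-1 + i \sqrt{2}}\right) \left(- \frac{1}{503}\right) = \frac{324}{503} + \frac{6 \sqrt{-1 + i \sqrt{2}}}{503}$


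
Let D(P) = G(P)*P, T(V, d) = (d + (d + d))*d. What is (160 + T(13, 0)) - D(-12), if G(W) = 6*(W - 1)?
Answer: -776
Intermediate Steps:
G(W) = -6 + 6*W (G(W) = 6*(-1 + W) = -6 + 6*W)
T(V, d) = 3*d² (T(V, d) = (d + 2*d)*d = (3*d)*d = 3*d²)
D(P) = P*(-6 + 6*P) (D(P) = (-6 + 6*P)*P = P*(-6 + 6*P))
(160 + T(13, 0)) - D(-12) = (160 + 3*0²) - 6*(-12)*(-1 - 12) = (160 + 3*0) - 6*(-12)*(-13) = (160 + 0) - 1*936 = 160 - 936 = -776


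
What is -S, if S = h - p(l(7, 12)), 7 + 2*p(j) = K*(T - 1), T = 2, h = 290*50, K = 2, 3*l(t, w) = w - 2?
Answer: -29005/2 ≈ -14503.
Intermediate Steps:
l(t, w) = -⅔ + w/3 (l(t, w) = (w - 2)/3 = (-2 + w)/3 = -⅔ + w/3)
h = 14500
p(j) = -5/2 (p(j) = -7/2 + (2*(2 - 1))/2 = -7/2 + (2*1)/2 = -7/2 + (½)*2 = -7/2 + 1 = -5/2)
S = 29005/2 (S = 14500 - 1*(-5/2) = 14500 + 5/2 = 29005/2 ≈ 14503.)
-S = -1*29005/2 = -29005/2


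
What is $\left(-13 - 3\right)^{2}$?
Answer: $256$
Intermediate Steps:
$\left(-13 - 3\right)^{2} = \left(-16\right)^{2} = 256$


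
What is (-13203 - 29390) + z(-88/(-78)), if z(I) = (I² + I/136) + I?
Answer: -2202529805/51714 ≈ -42591.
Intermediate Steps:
z(I) = I² + 137*I/136 (z(I) = (I² + I/136) + I = I² + 137*I/136)
(-13203 - 29390) + z(-88/(-78)) = (-13203 - 29390) + (-88/(-78))*(137 + 136*(-88/(-78)))/136 = -42593 + (-88*(-1/78))*(137 + 136*(-88*(-1/78)))/136 = -42593 + (1/136)*(44/39)*(137 + 136*(44/39)) = -42593 + (1/136)*(44/39)*(137 + 5984/39) = -42593 + (1/136)*(44/39)*(11327/39) = -42593 + 124597/51714 = -2202529805/51714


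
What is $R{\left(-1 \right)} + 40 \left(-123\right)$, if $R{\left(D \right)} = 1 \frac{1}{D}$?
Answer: $-4921$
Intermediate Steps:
$R{\left(D \right)} = \frac{1}{D}$
$R{\left(-1 \right)} + 40 \left(-123\right) = \frac{1}{-1} + 40 \left(-123\right) = -1 - 4920 = -4921$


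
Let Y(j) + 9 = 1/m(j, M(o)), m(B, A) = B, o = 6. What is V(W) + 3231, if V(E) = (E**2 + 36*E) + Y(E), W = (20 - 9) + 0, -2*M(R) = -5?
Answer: 41130/11 ≈ 3739.1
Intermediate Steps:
M(R) = 5/2 (M(R) = -1/2*(-5) = 5/2)
W = 11 (W = 11 + 0 = 11)
Y(j) = -9 + 1/j
V(E) = -9 + 1/E + E**2 + 36*E (V(E) = (E**2 + 36*E) + (-9 + 1/E) = -9 + 1/E + E**2 + 36*E)
V(W) + 3231 = (-9 + 1/11 + 11**2 + 36*11) + 3231 = (-9 + 1/11 + 121 + 396) + 3231 = 5589/11 + 3231 = 41130/11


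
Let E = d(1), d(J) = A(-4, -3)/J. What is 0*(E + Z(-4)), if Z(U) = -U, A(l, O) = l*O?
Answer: 0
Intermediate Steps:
A(l, O) = O*l
d(J) = 12/J (d(J) = (-3*(-4))/J = 12/J)
E = 12 (E = 12/1 = 12*1 = 12)
0*(E + Z(-4)) = 0*(12 - 1*(-4)) = 0*(12 + 4) = 0*16 = 0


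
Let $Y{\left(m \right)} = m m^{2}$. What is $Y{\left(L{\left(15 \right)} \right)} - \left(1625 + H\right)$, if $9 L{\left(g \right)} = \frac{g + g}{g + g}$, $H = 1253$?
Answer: $- \frac{2098061}{729} \approx -2878.0$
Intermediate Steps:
$L{\left(g \right)} = \frac{1}{9}$ ($L{\left(g \right)} = \frac{\left(g + g\right) \frac{1}{g + g}}{9} = \frac{2 g \frac{1}{2 g}}{9} = \frac{1}{9} \cdot 1 = \frac{1}{9}$)
$Y{\left(m \right)} = m^{3}$
$Y{\left(L{\left(15 \right)} \right)} - \left(1625 + H\right) = \left(\frac{1}{9}\right)^{3} - \left(1625 + 1253\right) = \frac{1}{729} - 2878 = - \frac{2098061}{729}$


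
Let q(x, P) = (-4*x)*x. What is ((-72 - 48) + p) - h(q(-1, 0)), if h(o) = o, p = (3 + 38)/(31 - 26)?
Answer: -539/5 ≈ -107.80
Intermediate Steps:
p = 41/5 ≈ 8.2000
q(x, P) = -4*x²
((-72 - 48) + p) - h(q(-1, 0)) = ((-72 - 48) + 41/5) - (-4)*(-1)² = (-120 + 41/5) - (-4) = -559/5 - 1*(-4) = -559/5 + 4 = -539/5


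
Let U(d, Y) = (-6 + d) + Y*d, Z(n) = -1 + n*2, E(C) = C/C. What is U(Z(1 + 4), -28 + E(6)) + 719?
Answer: 479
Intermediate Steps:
E(C) = 1
Z(n) = -1 + 2*n
U(d, Y) = -6 + d + Y*d
U(Z(1 + 4), -28 + E(6)) + 719 = (-6 + (-1 + 2*(1 + 4)) + (-28 + 1)*(-1 + 2*(1 + 4))) + 719 = (-6 + (-1 + 2*5) - 27*(-1 + 2*5)) + 719 = (-6 + (-1 + 10) - 27*(-1 + 10)) + 719 = (-6 + 9 - 27*9) + 719 = (-6 + 9 - 243) + 719 = -240 + 719 = 479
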